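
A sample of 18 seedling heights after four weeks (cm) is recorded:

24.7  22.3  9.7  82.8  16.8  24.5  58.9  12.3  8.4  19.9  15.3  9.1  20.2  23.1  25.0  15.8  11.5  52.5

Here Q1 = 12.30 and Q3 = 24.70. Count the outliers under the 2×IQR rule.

IQR = 12.40; fences at 12.30 − 24.80 = -12.50 and 24.70 + 24.80 = 49.50.
Outside the cutoffs: 52.5, 58.9, 82.8.

3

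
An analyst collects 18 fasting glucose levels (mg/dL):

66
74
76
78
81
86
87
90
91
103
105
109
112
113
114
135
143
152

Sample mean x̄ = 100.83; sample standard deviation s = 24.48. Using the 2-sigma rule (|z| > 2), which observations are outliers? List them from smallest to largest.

152

Cutoffs at x̄ ± 2s: 100.83 ± 2·24.48 = [51.87, 149.79].
152: z = 2.09, |z| > 2 → outlier.
Every other value lies within [51.87, 149.79].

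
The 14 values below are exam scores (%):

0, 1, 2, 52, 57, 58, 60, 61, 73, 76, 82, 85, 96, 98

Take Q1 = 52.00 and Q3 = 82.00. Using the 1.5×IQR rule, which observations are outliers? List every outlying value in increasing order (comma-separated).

IQR = Q3 − Q1 = 82.00 − 52.00 = 30.00.
Lower fence = Q1 − 1.5·IQR = 52.00 − 45.00 = 7.00.
Upper fence = Q3 + 1.5·IQR = 82.00 + 45.00 = 127.00.
0 < 7.00 → outlier.
1 < 7.00 → outlier.
2 < 7.00 → outlier.
All remaining values lie within [7.00, 127.00].

0, 1, 2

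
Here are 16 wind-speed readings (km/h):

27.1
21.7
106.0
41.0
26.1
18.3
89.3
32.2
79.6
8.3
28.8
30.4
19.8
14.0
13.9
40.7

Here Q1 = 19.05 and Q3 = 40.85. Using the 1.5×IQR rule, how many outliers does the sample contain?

IQR = 21.80; fences at 19.05 − 32.70 = -13.65 and 40.85 + 32.70 = 73.55.
Outside the cutoffs: 79.6, 89.3, 106.0.

3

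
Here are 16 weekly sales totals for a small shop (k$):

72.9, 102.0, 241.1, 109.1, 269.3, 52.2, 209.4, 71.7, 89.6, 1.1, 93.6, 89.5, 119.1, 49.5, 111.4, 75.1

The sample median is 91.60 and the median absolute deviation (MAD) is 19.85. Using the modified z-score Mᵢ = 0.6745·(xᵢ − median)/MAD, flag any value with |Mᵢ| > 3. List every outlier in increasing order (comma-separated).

|Mᵢ| > 3 ⇔ |xᵢ − 91.60| > 3·19.85/0.6745 = 88.29.
So outliers lie outside [3.31, 179.89].
1.1: M = -3.08 → outlier.
209.4: M = 4.00 → outlier.
241.1: M = 5.08 → outlier.
269.3: M = 6.04 → outlier.

1.1, 209.4, 241.1, 269.3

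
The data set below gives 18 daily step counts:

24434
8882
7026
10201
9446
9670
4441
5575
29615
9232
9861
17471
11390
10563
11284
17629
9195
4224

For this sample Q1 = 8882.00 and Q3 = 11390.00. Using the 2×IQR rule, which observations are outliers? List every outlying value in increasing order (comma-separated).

17471, 17629, 24434, 29615

IQR = Q3 − Q1 = 11390.00 − 8882.00 = 2508.00.
Lower fence = Q1 − 2·IQR = 8882.00 − 5016.00 = 3866.00.
Upper fence = Q3 + 2·IQR = 11390.00 + 5016.00 = 16406.00.
17471 > 16406.00 → outlier.
17629 > 16406.00 → outlier.
24434 > 16406.00 → outlier.
29615 > 16406.00 → outlier.
All remaining values lie within [3866.00, 16406.00].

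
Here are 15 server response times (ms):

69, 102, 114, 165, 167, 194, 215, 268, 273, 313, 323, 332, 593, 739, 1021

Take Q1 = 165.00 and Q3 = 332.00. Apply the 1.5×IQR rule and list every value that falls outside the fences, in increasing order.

IQR = Q3 − Q1 = 332.00 − 165.00 = 167.00.
Lower fence = Q1 − 1.5·IQR = 165.00 − 250.50 = -85.50.
Upper fence = Q3 + 1.5·IQR = 332.00 + 250.50 = 582.50.
593 > 582.50 → outlier.
739 > 582.50 → outlier.
1021 > 582.50 → outlier.
All remaining values lie within [-85.50, 582.50].

593, 739, 1021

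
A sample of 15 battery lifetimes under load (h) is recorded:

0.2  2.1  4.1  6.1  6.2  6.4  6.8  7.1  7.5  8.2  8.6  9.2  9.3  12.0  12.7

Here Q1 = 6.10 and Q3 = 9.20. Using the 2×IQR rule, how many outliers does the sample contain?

IQR = 3.10; fences at 6.10 − 6.20 = -0.10 and 9.20 + 6.20 = 15.40.
Every value lies within the cutoffs.

0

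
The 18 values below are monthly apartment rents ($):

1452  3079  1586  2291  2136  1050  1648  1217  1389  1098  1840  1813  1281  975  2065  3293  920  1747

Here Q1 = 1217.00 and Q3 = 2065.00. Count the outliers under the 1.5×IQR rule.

IQR = 848.00; fences at 1217.00 − 1272.00 = -55.00 and 2065.00 + 1272.00 = 3337.00.
Every value lies within the cutoffs.

0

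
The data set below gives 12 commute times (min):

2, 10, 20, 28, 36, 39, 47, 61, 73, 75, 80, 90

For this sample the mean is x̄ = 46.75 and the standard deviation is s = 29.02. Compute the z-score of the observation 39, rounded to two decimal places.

z = (39 − 46.75) / 29.02 = -0.27.

-0.27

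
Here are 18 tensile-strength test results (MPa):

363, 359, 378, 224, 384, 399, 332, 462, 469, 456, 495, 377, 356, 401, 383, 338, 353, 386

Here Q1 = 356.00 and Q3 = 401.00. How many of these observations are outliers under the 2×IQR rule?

IQR = 45.00; fences at 356.00 − 90.00 = 266.00 and 401.00 + 90.00 = 491.00.
Outside the cutoffs: 224, 495.

2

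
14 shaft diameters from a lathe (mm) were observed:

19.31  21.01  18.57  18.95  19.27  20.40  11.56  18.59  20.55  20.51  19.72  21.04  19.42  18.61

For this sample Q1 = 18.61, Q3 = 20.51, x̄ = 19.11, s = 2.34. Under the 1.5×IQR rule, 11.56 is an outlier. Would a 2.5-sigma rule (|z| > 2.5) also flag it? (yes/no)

z = (11.56 − 19.11) / 2.34 = -3.23.
|z| = 3.23 > 2.5.

yes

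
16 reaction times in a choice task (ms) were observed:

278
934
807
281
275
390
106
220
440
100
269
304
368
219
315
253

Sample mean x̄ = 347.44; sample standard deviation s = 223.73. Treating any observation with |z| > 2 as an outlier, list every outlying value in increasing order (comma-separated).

Cutoffs at x̄ ± 2s: 347.44 ± 2·223.73 = [-100.02, 794.90].
807: z = 2.05, |z| > 2 → outlier.
934: z = 2.62, |z| > 2 → outlier.
Every other value lies within [-100.02, 794.90].

807, 934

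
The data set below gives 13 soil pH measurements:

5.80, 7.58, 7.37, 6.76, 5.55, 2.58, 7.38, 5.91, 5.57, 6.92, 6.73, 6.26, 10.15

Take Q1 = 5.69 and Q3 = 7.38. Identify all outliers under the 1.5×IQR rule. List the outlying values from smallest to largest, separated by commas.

2.58, 10.15

IQR = Q3 − Q1 = 7.38 − 5.69 = 1.69.
Lower fence = Q1 − 1.5·IQR = 5.69 − 2.535 = 3.155.
Upper fence = Q3 + 1.5·IQR = 7.38 + 2.535 = 9.915.
2.58 < 3.155 → outlier.
10.15 > 9.915 → outlier.
All remaining values lie within [3.155, 9.915].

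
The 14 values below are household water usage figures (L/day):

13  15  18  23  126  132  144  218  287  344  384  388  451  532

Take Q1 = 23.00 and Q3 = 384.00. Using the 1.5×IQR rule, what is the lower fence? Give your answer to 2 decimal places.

IQR = Q3 − Q1 = 384.00 − 23.00 = 361.00.
Lower fence = Q1 − 1.5·IQR = 23.00 − 541.50 = -518.50.
Upper fence = Q3 + 1.5·IQR = 384.00 + 541.50 = 925.50.

-518.50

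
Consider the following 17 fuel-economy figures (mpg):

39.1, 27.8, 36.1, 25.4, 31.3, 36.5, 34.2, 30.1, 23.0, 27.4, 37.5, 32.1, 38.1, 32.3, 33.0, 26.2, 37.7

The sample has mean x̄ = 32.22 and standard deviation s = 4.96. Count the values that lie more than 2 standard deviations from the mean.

Cutoffs: x̄ ± 2s = [22.30, 42.14].
Every value lies within the cutoffs.

0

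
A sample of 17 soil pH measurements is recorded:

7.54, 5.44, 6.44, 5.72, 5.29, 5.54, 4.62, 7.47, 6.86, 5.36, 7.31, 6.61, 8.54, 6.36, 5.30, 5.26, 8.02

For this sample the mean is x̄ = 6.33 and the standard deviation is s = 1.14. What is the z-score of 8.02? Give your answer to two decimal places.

z = (8.02 − 6.33) / 1.14 = 1.48.

1.48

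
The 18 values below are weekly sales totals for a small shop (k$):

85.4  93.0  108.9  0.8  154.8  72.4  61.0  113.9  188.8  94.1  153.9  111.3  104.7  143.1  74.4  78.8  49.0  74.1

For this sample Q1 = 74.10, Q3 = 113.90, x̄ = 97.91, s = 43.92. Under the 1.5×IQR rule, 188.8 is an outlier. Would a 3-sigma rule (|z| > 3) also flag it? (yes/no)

no

z = (188.8 − 97.91) / 43.92 = 2.07.
|z| = 2.07 ≤ 3.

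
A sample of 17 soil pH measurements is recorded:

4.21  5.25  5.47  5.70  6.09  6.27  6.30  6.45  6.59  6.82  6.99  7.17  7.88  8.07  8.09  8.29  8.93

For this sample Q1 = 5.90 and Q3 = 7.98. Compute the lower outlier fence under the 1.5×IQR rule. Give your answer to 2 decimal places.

2.78

IQR = Q3 − Q1 = 7.98 − 5.90 = 2.08.
Lower fence = Q1 − 1.5·IQR = 5.90 − 3.12 = 2.78.
Upper fence = Q3 + 1.5·IQR = 7.98 + 3.12 = 11.10.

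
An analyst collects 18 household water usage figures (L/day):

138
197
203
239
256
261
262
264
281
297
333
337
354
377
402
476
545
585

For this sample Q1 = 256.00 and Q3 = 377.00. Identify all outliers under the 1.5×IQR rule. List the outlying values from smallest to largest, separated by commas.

585

IQR = Q3 − Q1 = 377.00 − 256.00 = 121.00.
Lower fence = Q1 − 1.5·IQR = 256.00 − 181.50 = 74.50.
Upper fence = Q3 + 1.5·IQR = 377.00 + 181.50 = 558.50.
585 > 558.50 → outlier.
All remaining values lie within [74.50, 558.50].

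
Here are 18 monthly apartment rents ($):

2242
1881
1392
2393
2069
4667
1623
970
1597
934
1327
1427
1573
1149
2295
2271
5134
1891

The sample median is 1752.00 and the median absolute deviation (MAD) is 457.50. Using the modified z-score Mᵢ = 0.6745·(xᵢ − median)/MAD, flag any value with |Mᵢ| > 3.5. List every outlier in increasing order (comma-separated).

4667, 5134

|Mᵢ| > 3.5 ⇔ |xᵢ − 1752.00| > 3.5·457.50/0.6745 = 2373.98.
So outliers lie outside [-621.98, 4125.98].
4667: M = 4.30 → outlier.
5134: M = 4.99 → outlier.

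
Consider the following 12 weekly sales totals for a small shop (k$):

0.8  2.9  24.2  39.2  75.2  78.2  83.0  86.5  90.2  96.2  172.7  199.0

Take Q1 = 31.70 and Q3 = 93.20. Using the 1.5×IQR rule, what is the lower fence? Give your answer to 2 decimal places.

-60.55

IQR = Q3 − Q1 = 93.20 − 31.70 = 61.50.
Lower fence = Q1 − 1.5·IQR = 31.70 − 92.25 = -60.55.
Upper fence = Q3 + 1.5·IQR = 93.20 + 92.25 = 185.45.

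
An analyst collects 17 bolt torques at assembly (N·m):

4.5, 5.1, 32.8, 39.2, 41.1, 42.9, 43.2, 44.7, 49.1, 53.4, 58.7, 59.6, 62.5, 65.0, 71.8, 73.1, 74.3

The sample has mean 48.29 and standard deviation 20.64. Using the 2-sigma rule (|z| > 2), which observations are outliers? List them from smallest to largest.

Cutoffs at x̄ ± 2s: 48.29 ± 2·20.64 = [7.01, 89.57].
4.5: z = -2.12, |z| > 2 → outlier.
5.1: z = -2.09, |z| > 2 → outlier.
Every other value lies within [7.01, 89.57].

4.5, 5.1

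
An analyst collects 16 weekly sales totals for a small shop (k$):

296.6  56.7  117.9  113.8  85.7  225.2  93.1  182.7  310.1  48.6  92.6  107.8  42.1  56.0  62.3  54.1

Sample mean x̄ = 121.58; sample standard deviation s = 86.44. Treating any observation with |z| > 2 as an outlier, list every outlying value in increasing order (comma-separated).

Cutoffs at x̄ ± 2s: 121.58 ± 2·86.44 = [-51.30, 294.46].
296.6: z = 2.02, |z| > 2 → outlier.
310.1: z = 2.18, |z| > 2 → outlier.
Every other value lies within [-51.30, 294.46].

296.6, 310.1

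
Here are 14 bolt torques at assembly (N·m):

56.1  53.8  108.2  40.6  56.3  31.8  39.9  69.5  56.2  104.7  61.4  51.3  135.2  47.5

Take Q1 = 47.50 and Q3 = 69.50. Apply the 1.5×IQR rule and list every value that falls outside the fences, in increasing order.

IQR = Q3 − Q1 = 69.50 − 47.50 = 22.00.
Lower fence = Q1 − 1.5·IQR = 47.50 − 33.00 = 14.50.
Upper fence = Q3 + 1.5·IQR = 69.50 + 33.00 = 102.50.
104.7 > 102.50 → outlier.
108.2 > 102.50 → outlier.
135.2 > 102.50 → outlier.
All remaining values lie within [14.50, 102.50].

104.7, 108.2, 135.2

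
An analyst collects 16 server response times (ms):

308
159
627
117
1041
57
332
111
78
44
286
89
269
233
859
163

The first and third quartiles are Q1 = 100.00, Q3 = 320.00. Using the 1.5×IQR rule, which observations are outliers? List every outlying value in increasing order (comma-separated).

IQR = Q3 − Q1 = 320.00 − 100.00 = 220.00.
Lower fence = Q1 − 1.5·IQR = 100.00 − 330.00 = -230.00.
Upper fence = Q3 + 1.5·IQR = 320.00 + 330.00 = 650.00.
859 > 650.00 → outlier.
1041 > 650.00 → outlier.
All remaining values lie within [-230.00, 650.00].

859, 1041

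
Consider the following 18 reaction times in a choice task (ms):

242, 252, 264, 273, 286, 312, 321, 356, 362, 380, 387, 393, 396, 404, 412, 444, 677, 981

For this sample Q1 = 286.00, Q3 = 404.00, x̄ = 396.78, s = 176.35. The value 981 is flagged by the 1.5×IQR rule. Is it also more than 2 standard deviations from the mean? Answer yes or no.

z = (981 − 396.78) / 176.35 = 3.31.
|z| = 3.31 > 2.

yes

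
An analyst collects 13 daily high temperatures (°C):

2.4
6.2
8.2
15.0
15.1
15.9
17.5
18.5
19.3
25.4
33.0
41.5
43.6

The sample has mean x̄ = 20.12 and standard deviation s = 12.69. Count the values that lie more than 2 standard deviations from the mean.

Cutoffs: x̄ ± 2s = [-5.26, 45.50].
Every value lies within the cutoffs.

0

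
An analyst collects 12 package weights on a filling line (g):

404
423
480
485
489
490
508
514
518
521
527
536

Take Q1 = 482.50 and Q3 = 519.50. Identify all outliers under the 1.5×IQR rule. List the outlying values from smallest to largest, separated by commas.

IQR = Q3 − Q1 = 519.50 − 482.50 = 37.00.
Lower fence = Q1 − 1.5·IQR = 482.50 − 55.50 = 427.00.
Upper fence = Q3 + 1.5·IQR = 519.50 + 55.50 = 575.00.
404 < 427.00 → outlier.
423 < 427.00 → outlier.
All remaining values lie within [427.00, 575.00].

404, 423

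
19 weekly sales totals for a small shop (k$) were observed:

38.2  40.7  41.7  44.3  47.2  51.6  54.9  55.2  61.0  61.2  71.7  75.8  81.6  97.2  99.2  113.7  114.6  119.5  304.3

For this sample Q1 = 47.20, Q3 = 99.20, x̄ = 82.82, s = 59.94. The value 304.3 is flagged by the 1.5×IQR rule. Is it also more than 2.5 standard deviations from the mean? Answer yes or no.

yes

z = (304.3 − 82.82) / 59.94 = 3.70.
|z| = 3.70 > 2.5.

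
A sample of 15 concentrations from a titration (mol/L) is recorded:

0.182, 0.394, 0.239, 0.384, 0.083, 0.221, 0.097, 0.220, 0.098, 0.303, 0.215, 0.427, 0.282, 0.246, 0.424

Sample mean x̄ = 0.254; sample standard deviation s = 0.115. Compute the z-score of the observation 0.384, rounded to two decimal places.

1.13

z = (0.384 − 0.254) / 0.115 = 1.13.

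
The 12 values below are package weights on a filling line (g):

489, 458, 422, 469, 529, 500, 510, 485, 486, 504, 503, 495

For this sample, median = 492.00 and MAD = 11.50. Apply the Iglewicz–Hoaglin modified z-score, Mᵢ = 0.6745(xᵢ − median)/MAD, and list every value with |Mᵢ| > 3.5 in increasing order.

422

|Mᵢ| > 3.5 ⇔ |xᵢ − 492.00| > 3.5·11.50/0.6745 = 59.67.
So outliers lie outside [432.33, 551.67].
422: M = -4.11 → outlier.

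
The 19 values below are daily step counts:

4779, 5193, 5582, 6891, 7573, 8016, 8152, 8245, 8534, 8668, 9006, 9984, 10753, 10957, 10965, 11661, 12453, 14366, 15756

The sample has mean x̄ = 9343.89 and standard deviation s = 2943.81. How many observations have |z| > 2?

1

Cutoffs: x̄ ± 2s = [3456.27, 15231.51].
Outside the cutoffs: 15756.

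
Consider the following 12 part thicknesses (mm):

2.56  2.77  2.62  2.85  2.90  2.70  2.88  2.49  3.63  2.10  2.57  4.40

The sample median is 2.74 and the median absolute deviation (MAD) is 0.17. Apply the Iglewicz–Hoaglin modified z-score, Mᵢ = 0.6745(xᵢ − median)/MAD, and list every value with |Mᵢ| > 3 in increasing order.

|Mᵢ| > 3 ⇔ |xᵢ − 2.74| > 3·0.17/0.6745 = 0.76.
So outliers lie outside [1.98, 3.50].
3.63: M = 3.53 → outlier.
4.40: M = 6.59 → outlier.

3.63, 4.40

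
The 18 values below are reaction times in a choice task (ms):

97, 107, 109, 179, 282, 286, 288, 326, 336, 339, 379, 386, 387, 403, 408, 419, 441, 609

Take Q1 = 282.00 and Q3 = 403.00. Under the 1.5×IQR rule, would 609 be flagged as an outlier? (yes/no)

IQR = Q3 − Q1 = 403.00 − 282.00 = 121.00.
Lower fence = Q1 − 1.5·IQR = 282.00 − 181.50 = 100.50.
Upper fence = Q3 + 1.5·IQR = 403.00 + 181.50 = 584.50.
609 lies above the upper fence.

yes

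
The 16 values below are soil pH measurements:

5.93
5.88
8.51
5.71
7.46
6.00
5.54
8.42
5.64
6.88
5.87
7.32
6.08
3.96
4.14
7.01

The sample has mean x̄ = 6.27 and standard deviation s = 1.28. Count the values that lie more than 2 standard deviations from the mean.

0

Cutoffs: x̄ ± 2s = [3.71, 8.83].
Every value lies within the cutoffs.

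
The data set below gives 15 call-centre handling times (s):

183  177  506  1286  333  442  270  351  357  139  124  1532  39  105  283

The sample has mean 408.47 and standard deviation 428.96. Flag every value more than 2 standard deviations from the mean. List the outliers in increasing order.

Cutoffs at x̄ ± 2s: 408.47 ± 2·428.96 = [-449.45, 1266.39].
1286: z = 2.05, |z| > 2 → outlier.
1532: z = 2.62, |z| > 2 → outlier.
Every other value lies within [-449.45, 1266.39].

1286, 1532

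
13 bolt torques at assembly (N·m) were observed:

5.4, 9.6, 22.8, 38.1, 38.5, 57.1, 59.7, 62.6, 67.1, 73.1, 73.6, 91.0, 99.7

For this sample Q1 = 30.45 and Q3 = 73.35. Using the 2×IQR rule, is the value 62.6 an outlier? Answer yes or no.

IQR = Q3 − Q1 = 73.35 − 30.45 = 42.90.
Lower fence = Q1 − 2·IQR = 30.45 − 85.80 = -55.35.
Upper fence = Q3 + 2·IQR = 73.35 + 85.80 = 159.15.
62.6 lies within [-55.35, 159.15].

no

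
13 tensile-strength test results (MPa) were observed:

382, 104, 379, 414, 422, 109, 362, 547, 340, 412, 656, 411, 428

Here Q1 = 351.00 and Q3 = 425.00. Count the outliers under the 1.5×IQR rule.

4

IQR = 74.00; fences at 351.00 − 111.00 = 240.00 and 425.00 + 111.00 = 536.00.
Outside the cutoffs: 104, 109, 547, 656.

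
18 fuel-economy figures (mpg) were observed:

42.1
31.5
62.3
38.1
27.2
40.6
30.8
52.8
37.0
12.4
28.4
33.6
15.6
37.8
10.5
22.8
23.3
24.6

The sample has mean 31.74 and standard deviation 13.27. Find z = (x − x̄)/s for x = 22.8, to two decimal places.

z = (22.8 − 31.74) / 13.27 = -0.67.

-0.67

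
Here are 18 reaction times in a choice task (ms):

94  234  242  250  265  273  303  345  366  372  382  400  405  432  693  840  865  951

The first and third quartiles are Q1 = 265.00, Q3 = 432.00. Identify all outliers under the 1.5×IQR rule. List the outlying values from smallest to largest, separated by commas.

693, 840, 865, 951

IQR = Q3 − Q1 = 432.00 − 265.00 = 167.00.
Lower fence = Q1 − 1.5·IQR = 265.00 − 250.50 = 14.50.
Upper fence = Q3 + 1.5·IQR = 432.00 + 250.50 = 682.50.
693 > 682.50 → outlier.
840 > 682.50 → outlier.
865 > 682.50 → outlier.
951 > 682.50 → outlier.
All remaining values lie within [14.50, 682.50].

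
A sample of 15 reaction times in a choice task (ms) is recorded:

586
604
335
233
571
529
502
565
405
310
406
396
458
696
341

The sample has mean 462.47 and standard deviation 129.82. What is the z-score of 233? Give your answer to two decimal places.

z = (233 − 462.47) / 129.82 = -1.77.

-1.77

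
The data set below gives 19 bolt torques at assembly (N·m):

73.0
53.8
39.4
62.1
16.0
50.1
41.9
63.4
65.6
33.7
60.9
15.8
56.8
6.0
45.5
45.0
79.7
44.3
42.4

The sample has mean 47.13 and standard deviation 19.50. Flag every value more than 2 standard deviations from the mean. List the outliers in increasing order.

6.0

Cutoffs at x̄ ± 2s: 47.13 ± 2·19.50 = [8.13, 86.13].
6.0: z = -2.11, |z| > 2 → outlier.
Every other value lies within [8.13, 86.13].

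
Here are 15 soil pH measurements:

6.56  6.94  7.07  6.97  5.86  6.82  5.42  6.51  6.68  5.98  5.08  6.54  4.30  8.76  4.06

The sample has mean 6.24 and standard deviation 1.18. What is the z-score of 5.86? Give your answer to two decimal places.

-0.32

z = (5.86 − 6.24) / 1.18 = -0.32.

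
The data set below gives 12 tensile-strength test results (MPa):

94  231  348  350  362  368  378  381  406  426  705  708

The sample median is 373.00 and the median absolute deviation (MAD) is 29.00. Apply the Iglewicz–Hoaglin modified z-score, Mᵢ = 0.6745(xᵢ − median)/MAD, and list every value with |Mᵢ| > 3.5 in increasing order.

94, 705, 708

|Mᵢ| > 3.5 ⇔ |xᵢ − 373.00| > 3.5·29.00/0.6745 = 150.48.
So outliers lie outside [222.52, 523.48].
94: M = -6.49 → outlier.
705: M = 7.72 → outlier.
708: M = 7.79 → outlier.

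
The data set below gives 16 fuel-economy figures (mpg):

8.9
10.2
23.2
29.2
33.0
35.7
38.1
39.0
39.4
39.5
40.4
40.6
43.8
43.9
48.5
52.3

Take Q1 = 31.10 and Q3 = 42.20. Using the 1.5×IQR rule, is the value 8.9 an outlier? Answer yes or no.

yes

IQR = Q3 − Q1 = 42.20 − 31.10 = 11.10.
Lower fence = Q1 − 1.5·IQR = 31.10 − 16.65 = 14.45.
Upper fence = Q3 + 1.5·IQR = 42.20 + 16.65 = 58.85.
8.9 lies below the lower fence.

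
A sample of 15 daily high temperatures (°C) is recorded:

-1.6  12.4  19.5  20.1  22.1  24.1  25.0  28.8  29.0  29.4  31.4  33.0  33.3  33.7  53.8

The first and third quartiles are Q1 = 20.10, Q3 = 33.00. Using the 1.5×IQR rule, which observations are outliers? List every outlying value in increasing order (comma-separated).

-1.6, 53.8

IQR = Q3 − Q1 = 33.00 − 20.10 = 12.90.
Lower fence = Q1 − 1.5·IQR = 20.10 − 19.35 = 0.75.
Upper fence = Q3 + 1.5·IQR = 33.00 + 19.35 = 52.35.
-1.6 < 0.75 → outlier.
53.8 > 52.35 → outlier.
All remaining values lie within [0.75, 52.35].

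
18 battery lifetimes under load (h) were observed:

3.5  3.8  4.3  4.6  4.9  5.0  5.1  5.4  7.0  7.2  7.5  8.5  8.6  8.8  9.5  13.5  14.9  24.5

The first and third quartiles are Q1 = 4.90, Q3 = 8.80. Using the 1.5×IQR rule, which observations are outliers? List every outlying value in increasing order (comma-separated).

IQR = Q3 − Q1 = 8.80 − 4.90 = 3.90.
Lower fence = Q1 − 1.5·IQR = 4.90 − 5.85 = -0.95.
Upper fence = Q3 + 1.5·IQR = 8.80 + 5.85 = 14.65.
14.9 > 14.65 → outlier.
24.5 > 14.65 → outlier.
All remaining values lie within [-0.95, 14.65].

14.9, 24.5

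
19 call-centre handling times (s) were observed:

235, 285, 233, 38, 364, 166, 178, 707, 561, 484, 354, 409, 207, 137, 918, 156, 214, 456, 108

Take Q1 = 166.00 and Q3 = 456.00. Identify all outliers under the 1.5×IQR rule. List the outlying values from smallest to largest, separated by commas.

IQR = Q3 − Q1 = 456.00 − 166.00 = 290.00.
Lower fence = Q1 − 1.5·IQR = 166.00 − 435.00 = -269.00.
Upper fence = Q3 + 1.5·IQR = 456.00 + 435.00 = 891.00.
918 > 891.00 → outlier.
All remaining values lie within [-269.00, 891.00].

918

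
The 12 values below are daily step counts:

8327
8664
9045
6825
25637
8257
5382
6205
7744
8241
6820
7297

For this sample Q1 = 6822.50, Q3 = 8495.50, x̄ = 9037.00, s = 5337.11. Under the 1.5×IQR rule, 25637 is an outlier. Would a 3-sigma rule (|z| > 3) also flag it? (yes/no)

yes

z = (25637 − 9037.00) / 5337.11 = 3.11.
|z| = 3.11 > 3.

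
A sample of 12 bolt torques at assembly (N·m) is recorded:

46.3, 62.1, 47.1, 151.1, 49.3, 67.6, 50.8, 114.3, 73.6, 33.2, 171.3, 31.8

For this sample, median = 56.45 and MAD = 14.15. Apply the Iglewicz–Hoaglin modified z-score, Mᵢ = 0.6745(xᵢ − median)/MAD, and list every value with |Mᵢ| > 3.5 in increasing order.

151.1, 171.3

|Mᵢ| > 3.5 ⇔ |xᵢ − 56.45| > 3.5·14.15/0.6745 = 73.42.
So outliers lie outside [-16.97, 129.87].
151.1: M = 4.51 → outlier.
171.3: M = 5.47 → outlier.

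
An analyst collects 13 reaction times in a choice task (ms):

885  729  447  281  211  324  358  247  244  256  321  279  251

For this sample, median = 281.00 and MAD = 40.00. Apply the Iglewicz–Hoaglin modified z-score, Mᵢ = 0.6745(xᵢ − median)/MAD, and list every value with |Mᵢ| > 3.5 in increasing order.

729, 885

|Mᵢ| > 3.5 ⇔ |xᵢ − 281.00| > 3.5·40.00/0.6745 = 207.56.
So outliers lie outside [73.44, 488.56].
729: M = 7.55 → outlier.
885: M = 10.18 → outlier.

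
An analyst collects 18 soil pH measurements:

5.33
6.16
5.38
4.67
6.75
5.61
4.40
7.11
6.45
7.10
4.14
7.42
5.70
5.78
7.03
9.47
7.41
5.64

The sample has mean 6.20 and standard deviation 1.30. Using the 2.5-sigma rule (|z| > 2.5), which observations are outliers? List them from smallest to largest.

Cutoffs at x̄ ± 2.5s: 6.20 ± 2.5·1.30 = [2.95, 9.45].
9.47: z = 2.52, |z| > 2.5 → outlier.
Every other value lies within [2.95, 9.45].

9.47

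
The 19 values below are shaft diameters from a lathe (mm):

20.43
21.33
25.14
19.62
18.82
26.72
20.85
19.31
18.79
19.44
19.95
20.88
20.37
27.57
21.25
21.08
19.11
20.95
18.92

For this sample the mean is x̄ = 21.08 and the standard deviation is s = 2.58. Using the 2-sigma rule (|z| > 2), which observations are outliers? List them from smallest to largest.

Cutoffs at x̄ ± 2s: 21.08 ± 2·2.58 = [15.92, 26.24].
26.72: z = 2.19, |z| > 2 → outlier.
27.57: z = 2.52, |z| > 2 → outlier.
Every other value lies within [15.92, 26.24].

26.72, 27.57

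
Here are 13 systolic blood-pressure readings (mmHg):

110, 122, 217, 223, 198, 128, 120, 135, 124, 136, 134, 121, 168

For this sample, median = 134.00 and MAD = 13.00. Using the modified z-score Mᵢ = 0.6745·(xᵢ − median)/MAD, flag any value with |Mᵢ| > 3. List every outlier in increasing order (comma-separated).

198, 217, 223

|Mᵢ| > 3 ⇔ |xᵢ − 134.00| > 3·13.00/0.6745 = 57.82.
So outliers lie outside [76.18, 191.82].
198: M = 3.32 → outlier.
217: M = 4.31 → outlier.
223: M = 4.62 → outlier.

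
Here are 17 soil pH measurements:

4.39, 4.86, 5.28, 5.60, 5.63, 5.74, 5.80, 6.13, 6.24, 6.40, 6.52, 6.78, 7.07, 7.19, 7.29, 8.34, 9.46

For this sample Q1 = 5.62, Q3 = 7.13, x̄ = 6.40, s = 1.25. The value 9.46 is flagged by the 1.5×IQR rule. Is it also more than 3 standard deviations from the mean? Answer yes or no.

no

z = (9.46 − 6.40) / 1.25 = 2.45.
|z| = 2.45 ≤ 3.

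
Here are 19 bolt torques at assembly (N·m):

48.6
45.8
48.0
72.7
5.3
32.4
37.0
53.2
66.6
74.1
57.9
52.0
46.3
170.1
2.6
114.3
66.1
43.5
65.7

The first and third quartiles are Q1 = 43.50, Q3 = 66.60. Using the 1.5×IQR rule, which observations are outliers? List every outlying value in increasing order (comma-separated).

IQR = Q3 − Q1 = 66.60 − 43.50 = 23.10.
Lower fence = Q1 − 1.5·IQR = 43.50 − 34.65 = 8.85.
Upper fence = Q3 + 1.5·IQR = 66.60 + 34.65 = 101.25.
2.6 < 8.85 → outlier.
5.3 < 8.85 → outlier.
114.3 > 101.25 → outlier.
170.1 > 101.25 → outlier.
All remaining values lie within [8.85, 101.25].

2.6, 5.3, 114.3, 170.1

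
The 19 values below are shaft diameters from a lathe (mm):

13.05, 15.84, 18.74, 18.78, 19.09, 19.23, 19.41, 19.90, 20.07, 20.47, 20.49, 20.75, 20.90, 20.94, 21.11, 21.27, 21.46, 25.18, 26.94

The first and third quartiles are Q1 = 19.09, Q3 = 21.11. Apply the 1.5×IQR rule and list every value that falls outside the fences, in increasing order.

IQR = Q3 − Q1 = 21.11 − 19.09 = 2.02.
Lower fence = Q1 − 1.5·IQR = 19.09 − 3.03 = 16.06.
Upper fence = Q3 + 1.5·IQR = 21.11 + 3.03 = 24.14.
13.05 < 16.06 → outlier.
15.84 < 16.06 → outlier.
25.18 > 24.14 → outlier.
26.94 > 24.14 → outlier.
All remaining values lie within [16.06, 24.14].

13.05, 15.84, 25.18, 26.94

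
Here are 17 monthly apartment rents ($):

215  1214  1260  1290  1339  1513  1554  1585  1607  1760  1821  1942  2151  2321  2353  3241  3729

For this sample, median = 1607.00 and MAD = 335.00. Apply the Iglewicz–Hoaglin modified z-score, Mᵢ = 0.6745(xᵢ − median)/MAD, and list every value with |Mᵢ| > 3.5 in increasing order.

3729

|Mᵢ| > 3.5 ⇔ |xᵢ − 1607.00| > 3.5·335.00/0.6745 = 1738.32.
So outliers lie outside [-131.32, 3345.32].
3729: M = 4.27 → outlier.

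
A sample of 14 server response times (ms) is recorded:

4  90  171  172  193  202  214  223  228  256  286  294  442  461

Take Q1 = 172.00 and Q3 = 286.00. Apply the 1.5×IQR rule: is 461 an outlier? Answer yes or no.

yes

IQR = Q3 − Q1 = 286.00 − 172.00 = 114.00.
Lower fence = Q1 − 1.5·IQR = 172.00 − 171.00 = 1.00.
Upper fence = Q3 + 1.5·IQR = 286.00 + 171.00 = 457.00.
461 lies above the upper fence.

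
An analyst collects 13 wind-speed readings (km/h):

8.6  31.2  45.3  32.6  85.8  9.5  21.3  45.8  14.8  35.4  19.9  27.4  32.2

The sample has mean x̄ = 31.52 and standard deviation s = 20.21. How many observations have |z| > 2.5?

Cutoffs: x̄ ± 2.5s = [-19.005, 82.045].
Outside the cutoffs: 85.8.

1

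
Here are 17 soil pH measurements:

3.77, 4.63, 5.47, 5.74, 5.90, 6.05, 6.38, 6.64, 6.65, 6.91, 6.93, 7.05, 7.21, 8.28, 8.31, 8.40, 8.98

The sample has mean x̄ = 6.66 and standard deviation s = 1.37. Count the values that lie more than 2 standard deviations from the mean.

Cutoffs: x̄ ± 2s = [3.92, 9.40].
Outside the cutoffs: 3.77.

1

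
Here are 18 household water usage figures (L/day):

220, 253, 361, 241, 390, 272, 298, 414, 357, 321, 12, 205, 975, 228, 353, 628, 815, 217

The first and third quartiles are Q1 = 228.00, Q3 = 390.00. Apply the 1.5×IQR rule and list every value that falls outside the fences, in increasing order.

815, 975

IQR = Q3 − Q1 = 390.00 − 228.00 = 162.00.
Lower fence = Q1 − 1.5·IQR = 228.00 − 243.00 = -15.00.
Upper fence = Q3 + 1.5·IQR = 390.00 + 243.00 = 633.00.
815 > 633.00 → outlier.
975 > 633.00 → outlier.
All remaining values lie within [-15.00, 633.00].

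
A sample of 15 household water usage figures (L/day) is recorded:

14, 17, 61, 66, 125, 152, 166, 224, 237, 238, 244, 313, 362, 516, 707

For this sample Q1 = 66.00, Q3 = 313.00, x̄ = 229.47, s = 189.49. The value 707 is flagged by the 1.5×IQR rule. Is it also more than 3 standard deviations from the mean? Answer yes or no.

z = (707 − 229.47) / 189.49 = 2.52.
|z| = 2.52 ≤ 3.

no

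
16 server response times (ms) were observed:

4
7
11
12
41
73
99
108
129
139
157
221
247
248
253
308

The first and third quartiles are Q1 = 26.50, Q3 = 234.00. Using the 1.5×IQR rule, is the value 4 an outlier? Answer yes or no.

IQR = Q3 − Q1 = 234.00 − 26.50 = 207.50.
Lower fence = Q1 − 1.5·IQR = 26.50 − 311.25 = -284.75.
Upper fence = Q3 + 1.5·IQR = 234.00 + 311.25 = 545.25.
4 lies within [-284.75, 545.25].

no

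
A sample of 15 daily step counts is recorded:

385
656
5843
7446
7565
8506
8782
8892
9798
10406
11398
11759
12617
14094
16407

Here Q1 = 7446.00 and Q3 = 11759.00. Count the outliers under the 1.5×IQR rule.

IQR = 4313.00; fences at 7446.00 − 6469.50 = 976.50 and 11759.00 + 6469.50 = 18228.50.
Outside the cutoffs: 385, 656.

2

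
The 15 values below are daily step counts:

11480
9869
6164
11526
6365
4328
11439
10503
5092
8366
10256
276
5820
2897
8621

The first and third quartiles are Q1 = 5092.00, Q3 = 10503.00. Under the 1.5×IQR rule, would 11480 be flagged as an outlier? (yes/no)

no

IQR = Q3 − Q1 = 10503.00 − 5092.00 = 5411.00.
Lower fence = Q1 − 1.5·IQR = 5092.00 − 8116.50 = -3024.50.
Upper fence = Q3 + 1.5·IQR = 10503.00 + 8116.50 = 18619.50.
11480 lies within [-3024.50, 18619.50].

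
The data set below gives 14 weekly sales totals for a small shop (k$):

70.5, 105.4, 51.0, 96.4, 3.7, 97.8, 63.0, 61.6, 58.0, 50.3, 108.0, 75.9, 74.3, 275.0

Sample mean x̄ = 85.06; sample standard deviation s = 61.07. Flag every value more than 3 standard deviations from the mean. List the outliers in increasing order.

275.0

Cutoffs at x̄ ± 3s: 85.06 ± 3·61.07 = [-98.15, 268.27].
275.0: z = 3.11, |z| > 3 → outlier.
Every other value lies within [-98.15, 268.27].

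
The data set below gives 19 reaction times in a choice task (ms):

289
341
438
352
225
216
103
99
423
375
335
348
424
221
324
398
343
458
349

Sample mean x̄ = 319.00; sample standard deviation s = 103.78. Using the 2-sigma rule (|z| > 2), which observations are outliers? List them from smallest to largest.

99, 103

Cutoffs at x̄ ± 2s: 319.00 ± 2·103.78 = [111.44, 526.56].
99: z = -2.12, |z| > 2 → outlier.
103: z = -2.08, |z| > 2 → outlier.
Every other value lies within [111.44, 526.56].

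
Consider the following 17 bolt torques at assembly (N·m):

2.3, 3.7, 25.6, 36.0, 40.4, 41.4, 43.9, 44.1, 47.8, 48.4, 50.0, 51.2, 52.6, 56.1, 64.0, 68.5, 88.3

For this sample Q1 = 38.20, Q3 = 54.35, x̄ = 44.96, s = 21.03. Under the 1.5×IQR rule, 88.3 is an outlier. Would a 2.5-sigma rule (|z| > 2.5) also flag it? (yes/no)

z = (88.3 − 44.96) / 21.03 = 2.06.
|z| = 2.06 ≤ 2.5.

no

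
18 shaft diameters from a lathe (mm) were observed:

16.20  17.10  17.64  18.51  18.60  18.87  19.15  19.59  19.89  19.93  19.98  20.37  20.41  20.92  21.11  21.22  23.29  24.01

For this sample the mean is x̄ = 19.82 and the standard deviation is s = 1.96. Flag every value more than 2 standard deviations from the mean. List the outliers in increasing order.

24.01

Cutoffs at x̄ ± 2s: 19.82 ± 2·1.96 = [15.90, 23.74].
24.01: z = 2.14, |z| > 2 → outlier.
Every other value lies within [15.90, 23.74].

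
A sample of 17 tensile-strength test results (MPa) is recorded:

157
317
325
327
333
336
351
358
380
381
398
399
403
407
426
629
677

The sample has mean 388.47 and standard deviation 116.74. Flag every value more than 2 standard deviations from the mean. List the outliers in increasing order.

Cutoffs at x̄ ± 2s: 388.47 ± 2·116.74 = [154.99, 621.95].
629: z = 2.06, |z| > 2 → outlier.
677: z = 2.47, |z| > 2 → outlier.
Every other value lies within [154.99, 621.95].

629, 677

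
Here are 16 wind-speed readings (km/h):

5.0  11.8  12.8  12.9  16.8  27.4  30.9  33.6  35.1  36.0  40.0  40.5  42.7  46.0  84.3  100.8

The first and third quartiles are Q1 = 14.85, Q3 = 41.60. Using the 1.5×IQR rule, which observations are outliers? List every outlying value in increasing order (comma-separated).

84.3, 100.8

IQR = Q3 − Q1 = 41.60 − 14.85 = 26.75.
Lower fence = Q1 − 1.5·IQR = 14.85 − 40.125 = -25.275.
Upper fence = Q3 + 1.5·IQR = 41.60 + 40.125 = 81.725.
84.3 > 81.725 → outlier.
100.8 > 81.725 → outlier.
All remaining values lie within [-25.275, 81.725].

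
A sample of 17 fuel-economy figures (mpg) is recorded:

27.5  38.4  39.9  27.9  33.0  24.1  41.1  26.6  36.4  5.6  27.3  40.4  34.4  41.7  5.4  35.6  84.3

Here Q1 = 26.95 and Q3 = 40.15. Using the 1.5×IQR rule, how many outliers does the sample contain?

3

IQR = 13.20; fences at 26.95 − 19.80 = 7.15 and 40.15 + 19.80 = 59.95.
Outside the cutoffs: 5.4, 5.6, 84.3.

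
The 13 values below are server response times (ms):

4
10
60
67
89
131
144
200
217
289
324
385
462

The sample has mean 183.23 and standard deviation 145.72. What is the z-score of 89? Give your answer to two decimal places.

z = (89 − 183.23) / 145.72 = -0.65.

-0.65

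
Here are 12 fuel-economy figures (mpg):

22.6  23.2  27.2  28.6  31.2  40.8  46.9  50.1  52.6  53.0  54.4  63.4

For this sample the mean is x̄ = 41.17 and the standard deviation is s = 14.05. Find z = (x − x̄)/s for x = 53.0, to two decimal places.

z = (53.0 − 41.17) / 14.05 = 0.84.

0.84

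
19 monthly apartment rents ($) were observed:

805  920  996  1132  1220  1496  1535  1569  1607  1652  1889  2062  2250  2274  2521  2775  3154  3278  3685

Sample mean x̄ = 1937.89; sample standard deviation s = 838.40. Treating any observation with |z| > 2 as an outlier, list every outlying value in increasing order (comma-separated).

Cutoffs at x̄ ± 2s: 1937.89 ± 2·838.40 = [261.09, 3614.69].
3685: z = 2.08, |z| > 2 → outlier.
Every other value lies within [261.09, 3614.69].

3685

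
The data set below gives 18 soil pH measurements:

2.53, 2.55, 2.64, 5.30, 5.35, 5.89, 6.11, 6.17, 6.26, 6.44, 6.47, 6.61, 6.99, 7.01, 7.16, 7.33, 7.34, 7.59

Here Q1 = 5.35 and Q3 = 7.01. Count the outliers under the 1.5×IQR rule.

3

IQR = 1.66; fences at 5.35 − 2.49 = 2.86 and 7.01 + 2.49 = 9.50.
Outside the cutoffs: 2.53, 2.55, 2.64.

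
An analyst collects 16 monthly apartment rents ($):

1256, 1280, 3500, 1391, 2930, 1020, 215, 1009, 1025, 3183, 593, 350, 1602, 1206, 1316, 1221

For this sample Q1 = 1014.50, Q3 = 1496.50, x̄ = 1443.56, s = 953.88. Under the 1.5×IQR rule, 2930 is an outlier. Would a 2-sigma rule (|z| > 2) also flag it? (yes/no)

z = (2930 − 1443.56) / 953.88 = 1.56.
|z| = 1.56 ≤ 2.

no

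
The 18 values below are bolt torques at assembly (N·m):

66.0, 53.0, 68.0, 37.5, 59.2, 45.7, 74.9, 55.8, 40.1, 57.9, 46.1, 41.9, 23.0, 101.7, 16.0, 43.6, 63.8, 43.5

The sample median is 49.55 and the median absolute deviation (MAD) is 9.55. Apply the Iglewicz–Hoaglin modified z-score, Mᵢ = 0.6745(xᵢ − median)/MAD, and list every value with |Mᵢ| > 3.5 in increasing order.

101.7

|Mᵢ| > 3.5 ⇔ |xᵢ − 49.55| > 3.5·9.55/0.6745 = 49.56.
So outliers lie outside [-0.01, 99.11].
101.7: M = 3.68 → outlier.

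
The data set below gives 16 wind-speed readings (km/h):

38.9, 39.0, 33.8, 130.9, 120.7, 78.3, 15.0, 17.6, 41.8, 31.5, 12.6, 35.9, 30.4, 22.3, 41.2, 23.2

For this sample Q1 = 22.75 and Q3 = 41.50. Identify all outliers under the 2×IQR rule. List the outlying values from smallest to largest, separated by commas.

120.7, 130.9

IQR = Q3 − Q1 = 41.50 − 22.75 = 18.75.
Lower fence = Q1 − 2·IQR = 22.75 − 37.50 = -14.75.
Upper fence = Q3 + 2·IQR = 41.50 + 37.50 = 79.00.
120.7 > 79.00 → outlier.
130.9 > 79.00 → outlier.
All remaining values lie within [-14.75, 79.00].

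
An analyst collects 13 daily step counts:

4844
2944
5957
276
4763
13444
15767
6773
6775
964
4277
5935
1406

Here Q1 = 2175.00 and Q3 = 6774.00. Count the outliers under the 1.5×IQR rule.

1

IQR = 4599.00; fences at 2175.00 − 6898.50 = -4723.50 and 6774.00 + 6898.50 = 13672.50.
Outside the cutoffs: 15767.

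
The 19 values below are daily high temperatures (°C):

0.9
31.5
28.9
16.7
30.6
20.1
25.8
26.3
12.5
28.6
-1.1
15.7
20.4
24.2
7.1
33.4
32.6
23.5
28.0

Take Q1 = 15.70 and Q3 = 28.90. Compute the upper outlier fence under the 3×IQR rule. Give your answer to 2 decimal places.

IQR = Q3 − Q1 = 28.90 − 15.70 = 13.20.
Lower fence = Q1 − 3·IQR = 15.70 − 39.60 = -23.90.
Upper fence = Q3 + 3·IQR = 28.90 + 39.60 = 68.50.

68.50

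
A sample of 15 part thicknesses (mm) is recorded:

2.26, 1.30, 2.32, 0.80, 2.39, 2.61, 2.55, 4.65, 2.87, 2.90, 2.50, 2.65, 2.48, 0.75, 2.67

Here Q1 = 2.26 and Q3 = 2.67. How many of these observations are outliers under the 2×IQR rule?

IQR = 0.41; fences at 2.26 − 0.82 = 1.44 and 2.67 + 0.82 = 3.49.
Outside the cutoffs: 0.75, 0.80, 1.30, 4.65.

4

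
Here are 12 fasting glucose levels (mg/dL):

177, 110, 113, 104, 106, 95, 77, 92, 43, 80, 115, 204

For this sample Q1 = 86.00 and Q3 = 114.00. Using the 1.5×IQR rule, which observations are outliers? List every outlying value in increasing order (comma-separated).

43, 177, 204

IQR = Q3 − Q1 = 114.00 − 86.00 = 28.00.
Lower fence = Q1 − 1.5·IQR = 86.00 − 42.00 = 44.00.
Upper fence = Q3 + 1.5·IQR = 114.00 + 42.00 = 156.00.
43 < 44.00 → outlier.
177 > 156.00 → outlier.
204 > 156.00 → outlier.
All remaining values lie within [44.00, 156.00].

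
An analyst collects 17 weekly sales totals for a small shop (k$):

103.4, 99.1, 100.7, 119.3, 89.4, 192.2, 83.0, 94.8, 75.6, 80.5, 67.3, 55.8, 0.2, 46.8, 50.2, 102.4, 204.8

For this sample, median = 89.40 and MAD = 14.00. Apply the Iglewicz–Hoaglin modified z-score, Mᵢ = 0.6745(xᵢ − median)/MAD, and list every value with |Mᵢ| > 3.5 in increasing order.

|Mᵢ| > 3.5 ⇔ |xᵢ − 89.40| > 3.5·14.00/0.6745 = 72.65.
So outliers lie outside [16.75, 162.05].
0.2: M = -4.30 → outlier.
192.2: M = 4.95 → outlier.
204.8: M = 5.56 → outlier.

0.2, 192.2, 204.8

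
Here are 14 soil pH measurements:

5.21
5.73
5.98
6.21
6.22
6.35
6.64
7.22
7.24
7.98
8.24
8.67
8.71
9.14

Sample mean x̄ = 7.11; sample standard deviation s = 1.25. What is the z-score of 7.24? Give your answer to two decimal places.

0.10

z = (7.24 − 7.11) / 1.25 = 0.10.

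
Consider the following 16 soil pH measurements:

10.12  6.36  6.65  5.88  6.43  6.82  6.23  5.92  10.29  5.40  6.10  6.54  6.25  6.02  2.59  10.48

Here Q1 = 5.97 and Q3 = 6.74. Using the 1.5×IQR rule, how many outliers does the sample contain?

4

IQR = 0.77; fences at 5.97 − 1.155 = 4.815 and 6.74 + 1.155 = 7.895.
Outside the cutoffs: 2.59, 10.12, 10.29, 10.48.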